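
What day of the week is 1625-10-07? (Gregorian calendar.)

Doomsday rule: the anchor day for the 1600s is Tuesday. For year 25: 25÷12 = 2 r 1, and 1÷4 = 0, so 2+1+0 = 3.
Tuesday + 3 ≡ Friday — that's 1625's doomsday.
In October the doomsday date is Oct 10.
Oct 7 is 3 days before Oct 10; 3 mod 7 = 3, so Friday − 3 = Tuesday.

Tuesday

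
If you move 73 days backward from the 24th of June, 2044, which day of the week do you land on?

Jun 24, 2044 is a Friday.
73 mod 7 = 3, so 73 days before a Friday is Friday − 3 = Tuesday.

Tuesday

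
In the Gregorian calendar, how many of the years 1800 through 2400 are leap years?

146

Multiples of 4 in [1800,2400]: 151.
Of those, multiples of 100: 7 (not leap unless ÷400).
Multiples of 400: 2.
Leap years = 151 − 7 + 2 = 146.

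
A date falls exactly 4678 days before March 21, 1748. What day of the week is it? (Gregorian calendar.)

Tuesday

Mar 21, 1748 is a Thursday.
4678 mod 7 = 2, so 4678 days before a Thursday is Thursday − 2 = Tuesday.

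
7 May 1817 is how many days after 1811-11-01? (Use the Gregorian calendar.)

Nov 1, 1811 → Nov 1, 1812: 366 days (Feb 29, 1812 is in that span).
Nov 1, 1812 → Nov 1, 1813: 365 days.
Nov 1, 1813 → Nov 1, 1814: 365 days.
Nov 1, 1814 → Nov 1, 1815: 365 days.
Nov 1, 1815 → Nov 1, 1816: 366 days (Feb 29, 1816 is in that span).
Nov 1, 1816 → Dec 1, 1816: 30 days (November has 30).
Dec 1, 1816 → Jan 1, 1817: 31 days (December has 31).
Jan 1, 1817 → Feb 1, 1817: 31 days (January has 31).
Feb 1, 1817 → Mar 1, 1817: 28 days (February has 28).
Mar 1, 1817 → Apr 1, 1817: 31 days (March has 31).
Apr 1, 1817 → May 1, 1817: 30 days (April has 30).
May 1, 1817 → May 7, 1817: 6 days.
Total: 2014 days.

2014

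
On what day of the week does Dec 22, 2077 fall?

Wednesday

January 1, 2077 is a Friday.
Jan 1, 2077 → Feb 1, 2077: 31 days (January has 31).
Feb 1, 2077 → Mar 1, 2077: 28 days (February has 28).
Mar 1, 2077 → Apr 1, 2077: 31 days (March has 31).
Apr 1, 2077 → May 1, 2077: 30 days (April has 30).
May 1, 2077 → Jun 1, 2077: 31 days (May has 31).
Jun 1, 2077 → Jul 1, 2077: 30 days (June has 30).
Jul 1, 2077 → Aug 1, 2077: 31 days (July has 31).
Aug 1, 2077 → Sep 1, 2077: 31 days (August has 31).
Sep 1, 2077 → Oct 1, 2077: 30 days (September has 30).
Oct 1, 2077 → Nov 1, 2077: 31 days (October has 31).
Nov 1, 2077 → Dec 1, 2077: 30 days (November has 30).
Dec 1, 2077 → Dec 22, 2077: 21 days.
Total: 355 days.
355 mod 7 = 5, so Friday + 5 = Wednesday.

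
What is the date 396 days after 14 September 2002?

Sep has 30 days: +17 → Oct 1, 2002 (379 left).
Oct has 31 days: +31 → Nov 1, 2002 (348 left).
Nov has 30 days: +30 → Dec 1, 2002 (318 left).
Dec has 31 days: +31 → Jan 1, 2003 (287 left).
Jan has 31 days: +31 → Feb 1, 2003 (256 left).
Feb has 28 days: +28 → Mar 1, 2003 (228 left).
Mar has 31 days: +31 → Apr 1, 2003 (197 left).
Apr has 30 days: +30 → May 1, 2003 (167 left).
May has 31 days: +31 → Jun 1, 2003 (136 left).
Jun has 30 days: +30 → Jul 1, 2003 (106 left).
Jul has 31 days: +31 → Aug 1, 2003 (75 left).
Aug has 31 days: +31 → Sep 1, 2003 (44 left).
Sep has 30 days: +30 → Oct 1, 2003 (14 left).
+14 → Oct 15, 2003.

October 15, 2003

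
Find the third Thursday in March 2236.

March 17, 2236

March 1, 2236 is a Tuesday.
The first Thursday is therefore March 3 (2 days later).
The third Thursday is 3 + 2×7 = March 17.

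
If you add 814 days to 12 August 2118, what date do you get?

+365 (one year) → Aug 12, 2119 (449 left).
+366 (one year; includes Feb 29, 2120) → Aug 12, 2120 (83 left).
Aug has 31 days: +20 → Sep 1, 2120 (63 left).
Sep has 30 days: +30 → Oct 1, 2120 (33 left).
Oct has 31 days: +31 → Nov 1, 2120 (2 left).
+2 → Nov 3, 2120.

November 3, 2120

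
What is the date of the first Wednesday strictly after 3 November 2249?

November 7, 2249

Nov 3, 2249 is a Saturday.
From Saturday to the next Wednesday is 4 days.
Nov 3, 2249 + 4 = Nov 7, 2249.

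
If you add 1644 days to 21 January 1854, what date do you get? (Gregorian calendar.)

July 23, 1858

+365 (one year) → Jan 21, 1855 (1279 left).
+365 (one year) → Jan 21, 1856 (914 left).
+366 (one year; includes Feb 29, 1856) → Jan 21, 1857 (548 left).
+365 (one year) → Jan 21, 1858 (183 left).
Jan has 31 days: +11 → Feb 1, 1858 (172 left).
Feb has 28 days: +28 → Mar 1, 1858 (144 left).
Mar has 31 days: +31 → Apr 1, 1858 (113 left).
Apr has 30 days: +30 → May 1, 1858 (83 left).
May has 31 days: +31 → Jun 1, 1858 (52 left).
Jun has 30 days: +30 → Jul 1, 1858 (22 left).
+22 → Jul 23, 1858.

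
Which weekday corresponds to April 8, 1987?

Wednesday

Doomsday rule: the anchor day for the 1900s is Wednesday. For year 87: 87÷12 = 7 r 3, and 3÷4 = 0, so 7+3+0 = 10.
Wednesday + 10 ≡ Saturday — that's 1987's doomsday.
In April the doomsday date is Apr 4.
Apr 8 is 4 days after Apr 4; 4 mod 7 = 4, so Saturday + 4 = Wednesday.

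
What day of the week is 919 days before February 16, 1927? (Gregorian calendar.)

Monday

First find the weekday of Feb 16, 1927. Doomsday rule: the anchor day for the 1900s is Wednesday. For year 27: 27÷12 = 2 r 3, and 3÷4 = 0, so 2+3+0 = 5.
Wednesday + 5 ≡ Monday — that's 1927's doomsday.
In February the doomsday date is Feb 28 (1927 is not a leap year).
Feb 16 is 12 days before Feb 28; 12 mod 7 = 5, so Monday − 5 = Wednesday.
919 mod 7 = 2, so 919 days before a Wednesday is Wednesday − 2 = Monday.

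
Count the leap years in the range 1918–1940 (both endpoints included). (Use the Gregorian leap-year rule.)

Multiples of 4 in [1918,1940]: 6.
Of those, multiples of 100: 0 (not leap unless ÷400).
Multiples of 400: 0.
Leap years = 6 − 0 + 0 = 6.

6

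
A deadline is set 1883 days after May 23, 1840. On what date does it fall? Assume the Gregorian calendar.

July 19, 1845

+365 (one year) → May 23, 1841 (1518 left).
+365 (one year) → May 23, 1842 (1153 left).
+365 (one year) → May 23, 1843 (788 left).
+366 (one year; includes Feb 29, 1844) → May 23, 1844 (422 left).
+365 (one year) → May 23, 1845 (57 left).
May has 31 days: +9 → Jun 1, 1845 (48 left).
Jun has 30 days: +30 → Jul 1, 1845 (18 left).
+18 → Jul 19, 1845.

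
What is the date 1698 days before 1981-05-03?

−365 (one year) → May 3, 1980 (1333 left).
−366 (one year; includes Feb 29, 1980) → May 3, 1979 (967 left).
−365 (one year) → May 3, 1978 (602 left).
−365 (one year) → May 3, 1977 (237 left).
−3 → Apr 30, 1977 (end of Apr, 30 days; 234 left).
−30 → Mar 31, 1977 (end of Mar, 31 days; 204 left).
−31 → Feb 28, 1977 (end of Feb, 28 days; 173 left).
−28 → Jan 31, 1977 (end of Jan, 31 days; 145 left).
−31 → Dec 31, 1976 (end of Dec, 31 days; 114 left).
−31 → Nov 30, 1976 (end of Nov, 30 days; 83 left).
−30 → Oct 31, 1976 (end of Oct, 31 days; 53 left).
−31 → Sep 30, 1976 (end of Sep, 30 days; 22 left).
−22 → Sep 8, 1976.

September 8, 1976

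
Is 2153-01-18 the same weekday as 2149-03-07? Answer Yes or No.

No

From Mar 7, 2149 to Jan 18, 2153 is 1413 days.
1413 mod 7 = 6, so they are different weekdays.
(Mar 7, 2149 is a Friday; Jan 18, 2153 is a Thursday.)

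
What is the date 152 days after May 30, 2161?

May has 31 days: +2 → Jun 1, 2161 (150 left).
Jun has 30 days: +30 → Jul 1, 2161 (120 left).
Jul has 31 days: +31 → Aug 1, 2161 (89 left).
Aug has 31 days: +31 → Sep 1, 2161 (58 left).
Sep has 30 days: +30 → Oct 1, 2161 (28 left).
+28 → Oct 29, 2161.

October 29, 2161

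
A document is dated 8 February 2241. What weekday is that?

January 1, 2241 is a Friday.
Jan 1, 2241 → Feb 1, 2241: 31 days (January has 31).
Feb 1, 2241 → Feb 8, 2241: 7 days.
Total: 38 days.
38 mod 7 = 3, so Friday + 3 = Monday.

Monday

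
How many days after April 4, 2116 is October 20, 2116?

Apr 4, 2116 → May 4, 2116: 30 days (April has 30).
May 4, 2116 → Jun 4, 2116: 31 days (May has 31).
Jun 4, 2116 → Jul 4, 2116: 30 days (June has 30).
Jul 4, 2116 → Aug 4, 2116: 31 days (July has 31).
Aug 4, 2116 → Sep 4, 2116: 31 days (August has 31).
Sep 4, 2116 → Oct 4, 2116: 30 days (September has 30).
Oct 4, 2116 → Oct 20, 2116: 16 days.
Total: 199 days.

199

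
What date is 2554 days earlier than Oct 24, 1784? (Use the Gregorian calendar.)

−366 (one year; includes Feb 29, 1784) → Oct 24, 1783 (2188 left).
−365 (one year) → Oct 24, 1782 (1823 left).
−365 (one year) → Oct 24, 1781 (1458 left).
−365 (one year) → Oct 24, 1780 (1093 left).
−366 (one year; includes Feb 29, 1780) → Oct 24, 1779 (727 left).
−365 (one year) → Oct 24, 1778 (362 left).
−24 → Sep 30, 1778 (end of Sep, 30 days; 338 left).
−30 → Aug 31, 1778 (end of Aug, 31 days; 308 left).
−31 → Jul 31, 1778 (end of Jul, 31 days; 277 left).
−31 → Jun 30, 1778 (end of Jun, 30 days; 246 left).
−30 → May 31, 1778 (end of May, 31 days; 216 left).
−31 → Apr 30, 1778 (end of Apr, 30 days; 185 left).
−30 → Mar 31, 1778 (end of Mar, 31 days; 155 left).
−31 → Feb 28, 1778 (end of Feb, 28 days; 124 left).
−28 → Jan 31, 1778 (end of Jan, 31 days; 96 left).
−31 → Dec 31, 1777 (end of Dec, 31 days; 65 left).
−31 → Nov 30, 1777 (end of Nov, 30 days; 34 left).
−30 → Oct 31, 1777 (end of Oct, 31 days; 4 left).
−4 → Oct 27, 1777.

October 27, 1777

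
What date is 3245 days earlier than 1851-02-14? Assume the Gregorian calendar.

March 28, 1842

−365 (one year) → Feb 14, 1850 (2880 left).
−365 (one year) → Feb 14, 1849 (2515 left).
−366 (one year; includes Feb 29, 1848) → Feb 14, 1848 (2149 left).
−365 (one year) → Feb 14, 1847 (1784 left).
−365 (one year) → Feb 14, 1846 (1419 left).
−365 (one year) → Feb 14, 1845 (1054 left).
−366 (one year; includes Feb 29, 1844) → Feb 14, 1844 (688 left).
−365 (one year) → Feb 14, 1843 (323 left).
−14 → Jan 31, 1843 (end of Jan, 31 days; 309 left).
−31 → Dec 31, 1842 (end of Dec, 31 days; 278 left).
−31 → Nov 30, 1842 (end of Nov, 30 days; 247 left).
−30 → Oct 31, 1842 (end of Oct, 31 days; 217 left).
−31 → Sep 30, 1842 (end of Sep, 30 days; 186 left).
−30 → Aug 31, 1842 (end of Aug, 31 days; 156 left).
−31 → Jul 31, 1842 (end of Jul, 31 days; 125 left).
−31 → Jun 30, 1842 (end of Jun, 30 days; 94 left).
−30 → May 31, 1842 (end of May, 31 days; 64 left).
−31 → Apr 30, 1842 (end of Apr, 30 days; 33 left).
−30 → Mar 31, 1842 (end of Mar, 31 days; 3 left).
−3 → Mar 28, 1842.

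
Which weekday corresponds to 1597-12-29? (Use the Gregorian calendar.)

Doomsday rule: the anchor day for the 1500s is Wednesday. For year 97: 97÷12 = 8 r 1, and 1÷4 = 0, so 8+1+0 = 9.
Wednesday + 9 ≡ Friday — that's 1597's doomsday.
In December the doomsday date is Dec 12.
Dec 29 is 17 days after Dec 12; 17 mod 7 = 3, so Friday + 3 = Monday.

Monday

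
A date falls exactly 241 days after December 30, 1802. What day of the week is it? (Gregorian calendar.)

Sunday

Dec 30, 1802 is a Thursday.
241 mod 7 = 3, so 241 days after a Thursday is Thursday + 3 = Sunday.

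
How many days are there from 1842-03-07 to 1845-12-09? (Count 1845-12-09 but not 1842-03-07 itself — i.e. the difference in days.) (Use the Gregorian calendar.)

Mar 7, 1842 → Mar 7, 1843: 365 days.
Mar 7, 1843 → Mar 7, 1844: 366 days (Feb 29, 1844 is in that span).
Mar 7, 1844 → Mar 7, 1845: 365 days.
Mar 7, 1845 → Apr 7, 1845: 31 days (March has 31).
Apr 7, 1845 → May 7, 1845: 30 days (April has 30).
May 7, 1845 → Jun 7, 1845: 31 days (May has 31).
Jun 7, 1845 → Jul 7, 1845: 30 days (June has 30).
Jul 7, 1845 → Aug 7, 1845: 31 days (July has 31).
Aug 7, 1845 → Sep 7, 1845: 31 days (August has 31).
Sep 7, 1845 → Oct 7, 1845: 30 days (September has 30).
Oct 7, 1845 → Nov 7, 1845: 31 days (October has 31).
Nov 7, 1845 → Dec 7, 1845: 30 days (November has 30).
Dec 7, 1845 → Dec 9, 1845: 2 days.
Total: 1373 days.

1373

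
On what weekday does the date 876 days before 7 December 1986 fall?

Saturday

First find the weekday of Dec 7, 1986. Doomsday rule: the anchor day for the 1900s is Wednesday. For year 86: 86÷12 = 7 r 2, and 2÷4 = 0, so 7+2+0 = 9.
Wednesday + 9 ≡ Friday — that's 1986's doomsday.
In December the doomsday date is Dec 12.
Dec 7 is 5 days before Dec 12; 5 mod 7 = 5, so Friday − 5 = Sunday.
876 mod 7 = 1, so 876 days before a Sunday is Sunday − 1 = Saturday.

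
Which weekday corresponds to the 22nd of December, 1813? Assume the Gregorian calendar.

Wednesday

Doomsday rule: the anchor day for the 1800s is Friday. For year 13: 13÷12 = 1 r 1, and 1÷4 = 0, so 1+1+0 = 2.
Friday + 2 ≡ Sunday — that's 1813's doomsday.
In December the doomsday date is Dec 12.
Dec 22 is 10 days after Dec 12; 10 mod 7 = 3, so Sunday + 3 = Wednesday.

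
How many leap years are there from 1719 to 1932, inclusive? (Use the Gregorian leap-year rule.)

52

Multiples of 4 in [1719,1932]: 54.
Of those, multiples of 100: 2 (not leap unless ÷400).
Multiples of 400: 0.
Leap years = 54 − 2 + 0 = 52.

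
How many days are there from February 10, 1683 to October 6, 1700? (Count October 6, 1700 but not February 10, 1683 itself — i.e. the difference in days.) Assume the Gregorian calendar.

Feb 10, 1683 → Feb 10, 1684: 365 days.
Feb 10, 1684 → Feb 10, 1685: 366 days (Feb 29, 1684 is in that span).
Feb 10, 1685 → Feb 10, 1686: 365 days.
Feb 10, 1686 → Feb 10, 1687: 365 days.
Feb 10, 1687 → Feb 10, 1688: 365 days.
Feb 10, 1688 → Feb 10, 1689: 366 days (Feb 29, 1688 is in that span).
Feb 10, 1689 → Feb 10, 1690: 365 days.
Feb 10, 1690 → Feb 10, 1691: 365 days.
Feb 10, 1691 → Feb 10, 1692: 365 days.
Feb 10, 1692 → Feb 10, 1693: 366 days (Feb 29, 1692 is in that span).
Feb 10, 1693 → Feb 10, 1694: 365 days.
Feb 10, 1694 → Feb 10, 1695: 365 days.
Feb 10, 1695 → Feb 10, 1696: 365 days.
Feb 10, 1696 → Feb 10, 1697: 366 days (Feb 29, 1696 is in that span).
Feb 10, 1697 → Feb 10, 1698: 365 days.
Feb 10, 1698 → Feb 10, 1699: 365 days.
Feb 10, 1699 → Feb 10, 1700: 365 days.
Feb 10, 1700 → Mar 10, 1700: 28 days (February has 28).
Mar 10, 1700 → Apr 10, 1700: 31 days (March has 31).
Apr 10, 1700 → May 10, 1700: 30 days (April has 30).
May 10, 1700 → Jun 10, 1700: 31 days (May has 31).
Jun 10, 1700 → Jul 10, 1700: 30 days (June has 30).
Jul 10, 1700 → Aug 10, 1700: 31 days (July has 31).
Aug 10, 1700 → Sep 10, 1700: 31 days (August has 31).
Sep 10, 1700 → Oct 6, 1700: 26 days.
Total: 6447 days.

6447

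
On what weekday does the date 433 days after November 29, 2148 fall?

First find the weekday of Nov 29, 2148. Doomsday rule: the anchor day for the 2100s is Sunday. For year 48: 48÷12 = 4 r 0, and 0÷4 = 0, so 4+0+0 = 4.
Sunday + 4 ≡ Thursday — that's 2148's doomsday.
In November the doomsday date is Nov 7.
Nov 29 is 22 days after Nov 7; 22 mod 7 = 1, so Thursday + 1 = Friday.
433 mod 7 = 6, so 433 days after a Friday is Friday + 6 = Thursday.

Thursday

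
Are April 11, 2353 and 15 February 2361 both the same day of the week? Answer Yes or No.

No

From Apr 11, 2353 to Feb 15, 2361 is 2867 days.
2867 mod 7 = 4, so they are different weekdays.
(Apr 11, 2353 is a Saturday; Feb 15, 2361 is a Wednesday.)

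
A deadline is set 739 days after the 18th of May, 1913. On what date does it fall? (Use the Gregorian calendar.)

+365 (one year) → May 18, 1914 (374 left).
May has 31 days: +14 → Jun 1, 1914 (360 left).
Jun has 30 days: +30 → Jul 1, 1914 (330 left).
Jul has 31 days: +31 → Aug 1, 1914 (299 left).
Aug has 31 days: +31 → Sep 1, 1914 (268 left).
Sep has 30 days: +30 → Oct 1, 1914 (238 left).
Oct has 31 days: +31 → Nov 1, 1914 (207 left).
Nov has 30 days: +30 → Dec 1, 1914 (177 left).
Dec has 31 days: +31 → Jan 1, 1915 (146 left).
Jan has 31 days: +31 → Feb 1, 1915 (115 left).
Feb has 28 days: +28 → Mar 1, 1915 (87 left).
Mar has 31 days: +31 → Apr 1, 1915 (56 left).
Apr has 30 days: +30 → May 1, 1915 (26 left).
+26 → May 27, 1915.

May 27, 1915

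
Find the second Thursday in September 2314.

September 10, 2314

September 1, 2314 is a Tuesday.
The first Thursday is therefore September 3 (2 days later).
The second Thursday is 3 + 1×7 = September 10.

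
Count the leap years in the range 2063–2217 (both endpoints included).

Multiples of 4 in [2063,2217]: 39.
Of those, multiples of 100: 2 (not leap unless ÷400).
Multiples of 400: 0.
Leap years = 39 − 2 + 0 = 37.

37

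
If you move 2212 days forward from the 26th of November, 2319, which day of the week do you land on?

First find the weekday of Nov 26, 2319. Doomsday rule: the anchor day for the 2300s is Wednesday. For year 19: 19÷12 = 1 r 7, and 7÷4 = 1, so 1+7+1 = 9.
Wednesday + 9 ≡ Friday — that's 2319's doomsday.
In November the doomsday date is Nov 7.
Nov 26 is 19 days after Nov 7; 19 mod 7 = 5, so Friday + 5 = Wednesday.
2212 mod 7 = 0, so 2212 days after a Wednesday is Wednesday + 0 = Wednesday.

Wednesday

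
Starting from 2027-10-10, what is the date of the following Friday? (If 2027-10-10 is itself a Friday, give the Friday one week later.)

October 15, 2027

Oct 10, 2027 is a Sunday.
From Sunday to the next Friday is 5 days.
Oct 10, 2027 + 5 = Oct 15, 2027.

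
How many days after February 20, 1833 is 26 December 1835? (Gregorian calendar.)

Feb 20, 1833 → Feb 20, 1834: 365 days.
Feb 20, 1834 → Feb 20, 1835: 365 days.
Feb 20, 1835 → Mar 20, 1835: 28 days (February has 28).
Mar 20, 1835 → Apr 20, 1835: 31 days (March has 31).
Apr 20, 1835 → May 20, 1835: 30 days (April has 30).
May 20, 1835 → Jun 20, 1835: 31 days (May has 31).
Jun 20, 1835 → Jul 20, 1835: 30 days (June has 30).
Jul 20, 1835 → Aug 20, 1835: 31 days (July has 31).
Aug 20, 1835 → Sep 20, 1835: 31 days (August has 31).
Sep 20, 1835 → Oct 20, 1835: 30 days (September has 30).
Oct 20, 1835 → Nov 20, 1835: 31 days (October has 31).
Nov 20, 1835 → Dec 20, 1835: 30 days (November has 30).
Dec 20, 1835 → Dec 26, 1835: 6 days.
Total: 1039 days.

1039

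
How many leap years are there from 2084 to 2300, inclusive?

52

Multiples of 4 in [2084,2300]: 55.
Of those, multiples of 100: 3 (not leap unless ÷400).
Multiples of 400: 0.
Leap years = 55 − 3 + 0 = 52.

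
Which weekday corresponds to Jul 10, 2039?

Sunday

Doomsday rule: the anchor day for the 2000s is Tuesday. For year 39: 39÷12 = 3 r 3, and 3÷4 = 0, so 3+3+0 = 6.
Tuesday + 6 ≡ Monday — that's 2039's doomsday.
In July the doomsday date is Jul 11.
Jul 10 is 1 day before Jul 11; 1 mod 7 = 1, so Monday − 1 = Sunday.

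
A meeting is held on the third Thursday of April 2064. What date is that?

April 1, 2064 is a Tuesday.
The first Thursday is therefore April 3 (2 days later).
The third Thursday is 3 + 2×7 = April 17.

April 17, 2064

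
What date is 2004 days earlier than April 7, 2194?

−365 (one year) → Apr 7, 2193 (1639 left).
−365 (one year) → Apr 7, 2192 (1274 left).
−366 (one year; includes Feb 29, 2192) → Apr 7, 2191 (908 left).
−365 (one year) → Apr 7, 2190 (543 left).
−365 (one year) → Apr 7, 2189 (178 left).
−7 → Mar 31, 2189 (end of Mar, 31 days; 171 left).
−31 → Feb 28, 2189 (end of Feb, 28 days; 140 left).
−28 → Jan 31, 2189 (end of Jan, 31 days; 112 left).
−31 → Dec 31, 2188 (end of Dec, 31 days; 81 left).
−31 → Nov 30, 2188 (end of Nov, 30 days; 50 left).
−30 → Oct 31, 2188 (end of Oct, 31 days; 20 left).
−20 → Oct 11, 2188.

October 11, 2188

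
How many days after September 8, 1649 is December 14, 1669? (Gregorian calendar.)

Sep 8, 1649 → Sep 8, 1650: 365 days.
Sep 8, 1650 → Sep 8, 1651: 365 days.
Sep 8, 1651 → Sep 8, 1652: 366 days (Feb 29, 1652 is in that span).
Sep 8, 1652 → Sep 8, 1653: 365 days.
Sep 8, 1653 → Sep 8, 1654: 365 days.
Sep 8, 1654 → Sep 8, 1655: 365 days.
Sep 8, 1655 → Sep 8, 1656: 366 days (Feb 29, 1656 is in that span).
Sep 8, 1656 → Sep 8, 1657: 365 days.
Sep 8, 1657 → Sep 8, 1658: 365 days.
Sep 8, 1658 → Sep 8, 1659: 365 days.
Sep 8, 1659 → Sep 8, 1660: 366 days (Feb 29, 1660 is in that span).
Sep 8, 1660 → Sep 8, 1661: 365 days.
Sep 8, 1661 → Sep 8, 1662: 365 days.
Sep 8, 1662 → Sep 8, 1663: 365 days.
Sep 8, 1663 → Sep 8, 1664: 366 days (Feb 29, 1664 is in that span).
Sep 8, 1664 → Sep 8, 1665: 365 days.
Sep 8, 1665 → Sep 8, 1666: 365 days.
Sep 8, 1666 → Sep 8, 1667: 365 days.
Sep 8, 1667 → Sep 8, 1668: 366 days (Feb 29, 1668 is in that span).
Sep 8, 1668 → Sep 8, 1669: 365 days.
Sep 8, 1669 → Oct 8, 1669: 30 days (September has 30).
Oct 8, 1669 → Nov 8, 1669: 31 days (October has 31).
Nov 8, 1669 → Dec 8, 1669: 30 days (November has 30).
Dec 8, 1669 → Dec 14, 1669: 6 days.
Total: 7402 days.

7402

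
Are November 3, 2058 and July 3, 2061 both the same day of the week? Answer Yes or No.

From Nov 3, 2058 to Jul 3, 2061 is 973 days.
973 mod 7 = 0, so they are the same weekday.
(Nov 3, 2058 is a Sunday; Jul 3, 2061 is a Sunday.)

Yes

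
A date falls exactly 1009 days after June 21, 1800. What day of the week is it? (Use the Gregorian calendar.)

Sunday

Jun 21, 1800 is a Saturday.
1009 mod 7 = 1, so 1009 days after a Saturday is Saturday + 1 = Sunday.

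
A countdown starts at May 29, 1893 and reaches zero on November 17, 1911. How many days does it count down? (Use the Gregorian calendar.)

May 29, 1893 → May 29, 1894: 365 days.
May 29, 1894 → May 29, 1895: 365 days.
May 29, 1895 → May 29, 1896: 366 days (Feb 29, 1896 is in that span).
May 29, 1896 → May 29, 1897: 365 days.
May 29, 1897 → May 29, 1898: 365 days.
May 29, 1898 → May 29, 1899: 365 days.
May 29, 1899 → May 29, 1900: 365 days.
May 29, 1900 → May 29, 1901: 365 days.
May 29, 1901 → May 29, 1902: 365 days.
May 29, 1902 → May 29, 1903: 365 days.
May 29, 1903 → May 29, 1904: 366 days (Feb 29, 1904 is in that span).
May 29, 1904 → May 29, 1905: 365 days.
May 29, 1905 → May 29, 1906: 365 days.
May 29, 1906 → May 29, 1907: 365 days.
May 29, 1907 → May 29, 1908: 366 days (Feb 29, 1908 is in that span).
May 29, 1908 → May 29, 1909: 365 days.
May 29, 1909 → May 29, 1910: 365 days.
May 29, 1910 → May 29, 1911: 365 days.
May 29, 1911 → Jun 29, 1911: 31 days (May has 31).
Jun 29, 1911 → Jul 29, 1911: 30 days (June has 30).
Jul 29, 1911 → Aug 29, 1911: 31 days (July has 31).
Aug 29, 1911 → Sep 29, 1911: 31 days (August has 31).
Sep 29, 1911 → Oct 29, 1911: 30 days (September has 30).
Oct 29, 1911 → Nov 17, 1911: 19 days.
Total: 6745 days.

6745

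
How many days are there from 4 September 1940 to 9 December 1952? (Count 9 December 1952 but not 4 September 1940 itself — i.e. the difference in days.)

Sep 4, 1940 → Sep 4, 1941: 365 days.
Sep 4, 1941 → Sep 4, 1942: 365 days.
Sep 4, 1942 → Sep 4, 1943: 365 days.
Sep 4, 1943 → Sep 4, 1944: 366 days (Feb 29, 1944 is in that span).
Sep 4, 1944 → Sep 4, 1945: 365 days.
Sep 4, 1945 → Sep 4, 1946: 365 days.
Sep 4, 1946 → Sep 4, 1947: 365 days.
Sep 4, 1947 → Sep 4, 1948: 366 days (Feb 29, 1948 is in that span).
Sep 4, 1948 → Sep 4, 1949: 365 days.
Sep 4, 1949 → Sep 4, 1950: 365 days.
Sep 4, 1950 → Sep 4, 1951: 365 days.
Sep 4, 1951 → Sep 4, 1952: 366 days (Feb 29, 1952 is in that span).
Sep 4, 1952 → Oct 4, 1952: 30 days (September has 30).
Oct 4, 1952 → Nov 4, 1952: 31 days (October has 31).
Nov 4, 1952 → Dec 4, 1952: 30 days (November has 30).
Dec 4, 1952 → Dec 9, 1952: 5 days.
Total: 4479 days.

4479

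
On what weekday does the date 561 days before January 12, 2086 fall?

Friday

Jan 12, 2086 is a Saturday.
561 mod 7 = 1, so 561 days before a Saturday is Saturday − 1 = Friday.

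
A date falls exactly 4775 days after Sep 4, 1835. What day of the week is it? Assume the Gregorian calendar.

Saturday

Sep 4, 1835 is a Friday.
4775 mod 7 = 1, so 4775 days after a Friday is Friday + 1 = Saturday.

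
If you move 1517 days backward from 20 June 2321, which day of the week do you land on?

First find the weekday of Jun 20, 2321. Doomsday rule: the anchor day for the 2300s is Wednesday. For year 21: 21÷12 = 1 r 9, and 9÷4 = 2, so 1+9+2 = 12.
Wednesday + 12 ≡ Monday — that's 2321's doomsday.
In June the doomsday date is Jun 6.
Jun 20 is 14 days after Jun 6; 14 mod 7 = 0, so Monday + 0 = Monday.
1517 mod 7 = 5, so 1517 days before a Monday is Monday − 5 = Wednesday.

Wednesday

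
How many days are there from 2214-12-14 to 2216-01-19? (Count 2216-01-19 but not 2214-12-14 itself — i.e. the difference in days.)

Dec 14, 2214 → Dec 14, 2215: 365 days.
Dec 14, 2215 → Jan 14, 2216: 31 days (December has 31).
Jan 14, 2216 → Jan 19, 2216: 5 days.
Total: 401 days.

401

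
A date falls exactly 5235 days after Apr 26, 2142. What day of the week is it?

Wednesday

Apr 26, 2142 is a Thursday.
5235 mod 7 = 6, so 5235 days after a Thursday is Thursday + 6 = Wednesday.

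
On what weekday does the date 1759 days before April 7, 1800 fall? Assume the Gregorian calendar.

Saturday

First find the weekday of Apr 7, 1800. Doomsday rule: the anchor day for the 1800s is Friday. For year 00: 0÷12 = 0 r 0, and 0÷4 = 0, so 0+0+0 = 0.
Friday + 0 ≡ Friday — that's 1800's doomsday.
In April the doomsday date is Apr 4.
Apr 7 is 3 days after Apr 4; 3 mod 7 = 3, so Friday + 3 = Monday.
1759 mod 7 = 2, so 1759 days before a Monday is Monday − 2 = Saturday.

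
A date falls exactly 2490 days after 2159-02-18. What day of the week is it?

First find the weekday of Feb 18, 2159. Doomsday rule: the anchor day for the 2100s is Sunday. For year 59: 59÷12 = 4 r 11, and 11÷4 = 2, so 4+11+2 = 17.
Sunday + 17 ≡ Wednesday — that's 2159's doomsday.
In February the doomsday date is Feb 28 (2159 is not a leap year).
Feb 18 is 10 days before Feb 28; 10 mod 7 = 3, so Wednesday − 3 = Sunday.
2490 mod 7 = 5, so 2490 days after a Sunday is Sunday + 5 = Friday.

Friday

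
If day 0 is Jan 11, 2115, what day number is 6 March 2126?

4072

Jan 11, 2115 → Jan 11, 2116: 365 days.
Jan 11, 2116 → Jan 11, 2117: 366 days (Feb 29, 2116 is in that span).
Jan 11, 2117 → Jan 11, 2118: 365 days.
Jan 11, 2118 → Jan 11, 2119: 365 days.
Jan 11, 2119 → Jan 11, 2120: 365 days.
Jan 11, 2120 → Jan 11, 2121: 366 days (Feb 29, 2120 is in that span).
Jan 11, 2121 → Jan 11, 2122: 365 days.
Jan 11, 2122 → Jan 11, 2123: 365 days.
Jan 11, 2123 → Jan 11, 2124: 365 days.
Jan 11, 2124 → Jan 11, 2125: 366 days (Feb 29, 2124 is in that span).
Jan 11, 2125 → Jan 11, 2126: 365 days.
Jan 11, 2126 → Feb 11, 2126: 31 days (January has 31).
Feb 11, 2126 → Mar 6, 2126: 23 days.
Total: 4072 days.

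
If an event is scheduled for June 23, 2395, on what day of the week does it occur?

Friday

Doomsday rule: the anchor day for the 2300s is Wednesday. For year 95: 95÷12 = 7 r 11, and 11÷4 = 2, so 7+11+2 = 20.
Wednesday + 20 ≡ Tuesday — that's 2395's doomsday.
In June the doomsday date is Jun 6.
Jun 23 is 17 days after Jun 6; 17 mod 7 = 3, so Tuesday + 3 = Friday.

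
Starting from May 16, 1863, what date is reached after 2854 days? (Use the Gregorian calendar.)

+366 (one year; includes Feb 29, 1864) → May 16, 1864 (2488 left).
+365 (one year) → May 16, 1865 (2123 left).
+365 (one year) → May 16, 1866 (1758 left).
+365 (one year) → May 16, 1867 (1393 left).
+366 (one year; includes Feb 29, 1868) → May 16, 1868 (1027 left).
+365 (one year) → May 16, 1869 (662 left).
+365 (one year) → May 16, 1870 (297 left).
May has 31 days: +16 → Jun 1, 1870 (281 left).
Jun has 30 days: +30 → Jul 1, 1870 (251 left).
Jul has 31 days: +31 → Aug 1, 1870 (220 left).
Aug has 31 days: +31 → Sep 1, 1870 (189 left).
Sep has 30 days: +30 → Oct 1, 1870 (159 left).
Oct has 31 days: +31 → Nov 1, 1870 (128 left).
Nov has 30 days: +30 → Dec 1, 1870 (98 left).
Dec has 31 days: +31 → Jan 1, 1871 (67 left).
Jan has 31 days: +31 → Feb 1, 1871 (36 left).
Feb has 28 days: +28 → Mar 1, 1871 (8 left).
+8 → Mar 9, 1871.

March 9, 1871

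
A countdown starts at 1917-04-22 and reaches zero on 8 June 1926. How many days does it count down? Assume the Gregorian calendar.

3334

Apr 22, 1917 → Apr 22, 1918: 365 days.
Apr 22, 1918 → Apr 22, 1919: 365 days.
Apr 22, 1919 → Apr 22, 1920: 366 days (Feb 29, 1920 is in that span).
Apr 22, 1920 → Apr 22, 1921: 365 days.
Apr 22, 1921 → Apr 22, 1922: 365 days.
Apr 22, 1922 → Apr 22, 1923: 365 days.
Apr 22, 1923 → Apr 22, 1924: 366 days (Feb 29, 1924 is in that span).
Apr 22, 1924 → Apr 22, 1925: 365 days.
Apr 22, 1925 → Apr 22, 1926: 365 days.
Apr 22, 1926 → May 22, 1926: 30 days (April has 30).
May 22, 1926 → Jun 8, 1926: 17 days.
Total: 3334 days.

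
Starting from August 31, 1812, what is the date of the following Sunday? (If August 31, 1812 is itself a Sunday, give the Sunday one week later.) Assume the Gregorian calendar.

September 6, 1812

Aug 31, 1812 is a Monday.
From Monday to the next Sunday is 6 days.
Aug 31, 1812 + 6 = Sep 6, 1812.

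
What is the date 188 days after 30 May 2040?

May has 31 days: +2 → Jun 1, 2040 (186 left).
Jun has 30 days: +30 → Jul 1, 2040 (156 left).
Jul has 31 days: +31 → Aug 1, 2040 (125 left).
Aug has 31 days: +31 → Sep 1, 2040 (94 left).
Sep has 30 days: +30 → Oct 1, 2040 (64 left).
Oct has 31 days: +31 → Nov 1, 2040 (33 left).
Nov has 30 days: +30 → Dec 1, 2040 (3 left).
+3 → Dec 4, 2040.

December 4, 2040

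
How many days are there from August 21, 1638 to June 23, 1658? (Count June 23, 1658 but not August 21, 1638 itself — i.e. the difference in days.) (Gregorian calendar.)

7246

Aug 21, 1638 → Aug 21, 1639: 365 days.
Aug 21, 1639 → Aug 21, 1640: 366 days (Feb 29, 1640 is in that span).
Aug 21, 1640 → Aug 21, 1641: 365 days.
Aug 21, 1641 → Aug 21, 1642: 365 days.
Aug 21, 1642 → Aug 21, 1643: 365 days.
Aug 21, 1643 → Aug 21, 1644: 366 days (Feb 29, 1644 is in that span).
Aug 21, 1644 → Aug 21, 1645: 365 days.
Aug 21, 1645 → Aug 21, 1646: 365 days.
Aug 21, 1646 → Aug 21, 1647: 365 days.
Aug 21, 1647 → Aug 21, 1648: 366 days (Feb 29, 1648 is in that span).
Aug 21, 1648 → Aug 21, 1649: 365 days.
Aug 21, 1649 → Aug 21, 1650: 365 days.
Aug 21, 1650 → Aug 21, 1651: 365 days.
Aug 21, 1651 → Aug 21, 1652: 366 days (Feb 29, 1652 is in that span).
Aug 21, 1652 → Aug 21, 1653: 365 days.
Aug 21, 1653 → Aug 21, 1654: 365 days.
Aug 21, 1654 → Aug 21, 1655: 365 days.
Aug 21, 1655 → Aug 21, 1656: 366 days (Feb 29, 1656 is in that span).
Aug 21, 1656 → Aug 21, 1657: 365 days.
Aug 21, 1657 → Sep 21, 1657: 31 days (August has 31).
Sep 21, 1657 → Oct 21, 1657: 30 days (September has 30).
Oct 21, 1657 → Nov 21, 1657: 31 days (October has 31).
Nov 21, 1657 → Dec 21, 1657: 30 days (November has 30).
Dec 21, 1657 → Jan 21, 1658: 31 days (December has 31).
Jan 21, 1658 → Feb 21, 1658: 31 days (January has 31).
Feb 21, 1658 → Mar 21, 1658: 28 days (February has 28).
Mar 21, 1658 → Apr 21, 1658: 31 days (March has 31).
Apr 21, 1658 → May 21, 1658: 30 days (April has 30).
May 21, 1658 → Jun 21, 1658: 31 days (May has 31).
Jun 21, 1658 → Jun 23, 1658: 2 days.
Total: 7246 days.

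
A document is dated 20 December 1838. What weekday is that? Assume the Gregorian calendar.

Thursday

Doomsday rule: the anchor day for the 1800s is Friday. For year 38: 38÷12 = 3 r 2, and 2÷4 = 0, so 3+2+0 = 5.
Friday + 5 ≡ Wednesday — that's 1838's doomsday.
In December the doomsday date is Dec 12.
Dec 20 is 8 days after Dec 12; 8 mod 7 = 1, so Wednesday + 1 = Thursday.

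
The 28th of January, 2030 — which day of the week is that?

January 1, 2030 is a Tuesday.
Jan 1, 2030 → Jan 28, 2030: 27 days.
Total: 27 days.
27 mod 7 = 6, so Tuesday + 6 = Monday.

Monday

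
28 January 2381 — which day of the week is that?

Doomsday rule: the anchor day for the 2300s is Wednesday. For year 81: 81÷12 = 6 r 9, and 9÷4 = 2, so 6+9+2 = 17.
Wednesday + 17 ≡ Saturday — that's 2381's doomsday.
In January the doomsday date is Jan 3 (2381 is not a leap year).
Jan 28 is 25 days after Jan 3; 25 mod 7 = 4, so Saturday + 4 = Wednesday.

Wednesday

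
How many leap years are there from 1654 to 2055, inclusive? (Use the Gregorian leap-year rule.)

Multiples of 4 in [1654,2055]: 100.
Of those, multiples of 100: 4 (not leap unless ÷400).
Multiples of 400: 1.
Leap years = 100 − 4 + 1 = 97.

97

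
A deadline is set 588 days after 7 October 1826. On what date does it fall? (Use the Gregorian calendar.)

+365 (one year) → Oct 7, 1827 (223 left).
Oct has 31 days: +25 → Nov 1, 1827 (198 left).
Nov has 30 days: +30 → Dec 1, 1827 (168 left).
Dec has 31 days: +31 → Jan 1, 1828 (137 left).
Jan has 31 days: +31 → Feb 1, 1828 (106 left).
Feb has 29 days: +29 → Mar 1, 1828 (77 left).
Mar has 31 days: +31 → Apr 1, 1828 (46 left).
Apr has 30 days: +30 → May 1, 1828 (16 left).
+16 → May 17, 1828.

May 17, 1828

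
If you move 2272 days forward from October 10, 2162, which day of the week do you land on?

Thursday

First find the weekday of Oct 10, 2162. Doomsday rule: the anchor day for the 2100s is Sunday. For year 62: 62÷12 = 5 r 2, and 2÷4 = 0, so 5+2+0 = 7.
Sunday + 7 ≡ Sunday — that's 2162's doomsday.
In October the doomsday date is Oct 10.
Oct 10 is the doomsday itself: Sunday.
2272 mod 7 = 4, so 2272 days after a Sunday is Sunday + 4 = Thursday.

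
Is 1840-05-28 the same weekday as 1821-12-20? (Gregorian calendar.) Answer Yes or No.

From Dec 20, 1821 to May 28, 1840 is 6734 days.
6734 mod 7 = 0, so they are the same weekday.
(Dec 20, 1821 is a Thursday; May 28, 1840 is a Thursday.)

Yes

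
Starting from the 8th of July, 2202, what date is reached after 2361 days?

December 24, 2208

+365 (one year) → Jul 8, 2203 (1996 left).
+366 (one year; includes Feb 29, 2204) → Jul 8, 2204 (1630 left).
+365 (one year) → Jul 8, 2205 (1265 left).
+365 (one year) → Jul 8, 2206 (900 left).
+365 (one year) → Jul 8, 2207 (535 left).
+366 (one year; includes Feb 29, 2208) → Jul 8, 2208 (169 left).
Jul has 31 days: +24 → Aug 1, 2208 (145 left).
Aug has 31 days: +31 → Sep 1, 2208 (114 left).
Sep has 30 days: +30 → Oct 1, 2208 (84 left).
Oct has 31 days: +31 → Nov 1, 2208 (53 left).
Nov has 30 days: +30 → Dec 1, 2208 (23 left).
+23 → Dec 24, 2208.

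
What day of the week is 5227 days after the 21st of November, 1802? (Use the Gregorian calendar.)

Nov 21, 1802 is a Sunday.
5227 mod 7 = 5, so 5227 days after a Sunday is Sunday + 5 = Friday.

Friday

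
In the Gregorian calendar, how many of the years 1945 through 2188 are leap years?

Multiples of 4 in [1945,2188]: 61.
Of those, multiples of 100: 2 (not leap unless ÷400).
Multiples of 400: 1.
Leap years = 61 − 2 + 1 = 60.

60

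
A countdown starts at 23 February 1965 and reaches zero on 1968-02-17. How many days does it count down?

Feb 23, 1965 → Feb 23, 1966: 365 days.
Feb 23, 1966 → Feb 23, 1967: 365 days.
Feb 23, 1967 → Mar 23, 1967: 28 days (February has 28).
Mar 23, 1967 → Apr 23, 1967: 31 days (March has 31).
Apr 23, 1967 → May 23, 1967: 30 days (April has 30).
May 23, 1967 → Jun 23, 1967: 31 days (May has 31).
Jun 23, 1967 → Jul 23, 1967: 30 days (June has 30).
Jul 23, 1967 → Aug 23, 1967: 31 days (July has 31).
Aug 23, 1967 → Sep 23, 1967: 31 days (August has 31).
Sep 23, 1967 → Oct 23, 1967: 30 days (September has 30).
Oct 23, 1967 → Nov 23, 1967: 31 days (October has 31).
Nov 23, 1967 → Dec 23, 1967: 30 days (November has 30).
Dec 23, 1967 → Jan 23, 1968: 31 days (December has 31).
Jan 23, 1968 → Feb 17, 1968: 25 days.
Total: 1089 days.

1089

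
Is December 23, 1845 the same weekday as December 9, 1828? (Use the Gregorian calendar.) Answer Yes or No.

Yes

From Dec 9, 1828 to Dec 23, 1845 is 6223 days.
6223 mod 7 = 0, so they are the same weekday.
(Dec 9, 1828 is a Tuesday; Dec 23, 1845 is a Tuesday.)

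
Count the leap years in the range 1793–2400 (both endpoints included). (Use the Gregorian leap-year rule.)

147

Multiples of 4 in [1793,2400]: 152.
Of those, multiples of 100: 7 (not leap unless ÷400).
Multiples of 400: 2.
Leap years = 152 − 7 + 2 = 147.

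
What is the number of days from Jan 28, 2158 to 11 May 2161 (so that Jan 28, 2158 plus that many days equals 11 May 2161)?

1199

Jan 28, 2158 → Jan 28, 2159: 365 days.
Jan 28, 2159 → Jan 28, 2160: 365 days.
Jan 28, 2160 → Jan 28, 2161: 366 days (Feb 29, 2160 is in that span).
Jan 28, 2161 → Feb 28, 2161: 31 days (January has 31).
Feb 28, 2161 → Mar 28, 2161: 28 days (February has 28).
Mar 28, 2161 → Apr 28, 2161: 31 days (March has 31).
Apr 28, 2161 → May 11, 2161: 13 days.
Total: 1199 days.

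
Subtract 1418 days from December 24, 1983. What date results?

February 5, 1980

−365 (one year) → Dec 24, 1982 (1053 left).
−365 (one year) → Dec 24, 1981 (688 left).
−365 (one year) → Dec 24, 1980 (323 left).
−24 → Nov 30, 1980 (end of Nov, 30 days; 299 left).
−30 → Oct 31, 1980 (end of Oct, 31 days; 269 left).
−31 → Sep 30, 1980 (end of Sep, 30 days; 238 left).
−30 → Aug 31, 1980 (end of Aug, 31 days; 208 left).
−31 → Jul 31, 1980 (end of Jul, 31 days; 177 left).
−31 → Jun 30, 1980 (end of Jun, 30 days; 146 left).
−30 → May 31, 1980 (end of May, 31 days; 116 left).
−31 → Apr 30, 1980 (end of Apr, 30 days; 85 left).
−30 → Mar 31, 1980 (end of Mar, 31 days; 55 left).
−31 → Feb 29, 1980 (end of Feb, 29 days; 24 left).
−24 → Feb 5, 1980.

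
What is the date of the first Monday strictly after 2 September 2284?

Sep 2, 2284 is a Tuesday.
From Tuesday to the next Monday is 6 days.
Sep 2, 2284 + 6 = Sep 8, 2284.

September 8, 2284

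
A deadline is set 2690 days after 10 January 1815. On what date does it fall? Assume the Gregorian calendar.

May 23, 1822

+365 (one year) → Jan 10, 1816 (2325 left).
+366 (one year; includes Feb 29, 1816) → Jan 10, 1817 (1959 left).
+365 (one year) → Jan 10, 1818 (1594 left).
+365 (one year) → Jan 10, 1819 (1229 left).
+365 (one year) → Jan 10, 1820 (864 left).
+366 (one year; includes Feb 29, 1820) → Jan 10, 1821 (498 left).
+365 (one year) → Jan 10, 1822 (133 left).
Jan has 31 days: +22 → Feb 1, 1822 (111 left).
Feb has 28 days: +28 → Mar 1, 1822 (83 left).
Mar has 31 days: +31 → Apr 1, 1822 (52 left).
Apr has 30 days: +30 → May 1, 1822 (22 left).
+22 → May 23, 1822.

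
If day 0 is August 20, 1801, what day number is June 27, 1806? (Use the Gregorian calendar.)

1772

Aug 20, 1801 → Aug 20, 1802: 365 days.
Aug 20, 1802 → Aug 20, 1803: 365 days.
Aug 20, 1803 → Aug 20, 1804: 366 days (Feb 29, 1804 is in that span).
Aug 20, 1804 → Aug 20, 1805: 365 days.
Aug 20, 1805 → Sep 20, 1805: 31 days (August has 31).
Sep 20, 1805 → Oct 20, 1805: 30 days (September has 30).
Oct 20, 1805 → Nov 20, 1805: 31 days (October has 31).
Nov 20, 1805 → Dec 20, 1805: 30 days (November has 30).
Dec 20, 1805 → Jan 20, 1806: 31 days (December has 31).
Jan 20, 1806 → Feb 20, 1806: 31 days (January has 31).
Feb 20, 1806 → Mar 20, 1806: 28 days (February has 28).
Mar 20, 1806 → Apr 20, 1806: 31 days (March has 31).
Apr 20, 1806 → May 20, 1806: 30 days (April has 30).
May 20, 1806 → Jun 20, 1806: 31 days (May has 31).
Jun 20, 1806 → Jun 27, 1806: 7 days.
Total: 1772 days.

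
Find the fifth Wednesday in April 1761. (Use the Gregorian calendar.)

April 29, 1761

April 1, 1761 is a Wednesday.
The first Wednesday is therefore April 1 (same day).
The fifth Wednesday is 1 + 4×7 = April 29.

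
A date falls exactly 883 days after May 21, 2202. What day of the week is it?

First find the weekday of May 21, 2202. Doomsday rule: the anchor day for the 2200s is Friday. For year 02: 2÷12 = 0 r 2, and 2÷4 = 0, so 0+2+0 = 2.
Friday + 2 ≡ Sunday — that's 2202's doomsday.
In May the doomsday date is May 9.
May 21 is 12 days after May 9; 12 mod 7 = 5, so Sunday + 5 = Friday.
883 mod 7 = 1, so 883 days after a Friday is Friday + 1 = Saturday.

Saturday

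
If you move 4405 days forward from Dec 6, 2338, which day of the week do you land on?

Dec 6, 2338 is a Tuesday.
4405 mod 7 = 2, so 4405 days after a Tuesday is Tuesday + 2 = Thursday.

Thursday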